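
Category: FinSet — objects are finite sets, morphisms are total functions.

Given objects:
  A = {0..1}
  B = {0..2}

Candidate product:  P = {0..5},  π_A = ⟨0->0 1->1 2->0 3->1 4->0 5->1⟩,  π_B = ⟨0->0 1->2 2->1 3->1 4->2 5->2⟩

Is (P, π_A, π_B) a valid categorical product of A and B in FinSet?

|A|·|B| = 2·3 = 6;  |P| = 6
Check the pairing map k ↦ (π_A(k), π_B(k)):
  0 -> (0,0)
  1 -> (1,2)
  2 -> (0,1)
  3 -> (1,1)
  4 -> (0,2)
  5 -> (1,2)  ✗ repeats pair of k=1
distinct pairs in image: 5 / 6 needed
  → (1,2) hit at k=1 and k=5

Answer: NOT A VALID PRODUCT — duplicate pair at indices 5,1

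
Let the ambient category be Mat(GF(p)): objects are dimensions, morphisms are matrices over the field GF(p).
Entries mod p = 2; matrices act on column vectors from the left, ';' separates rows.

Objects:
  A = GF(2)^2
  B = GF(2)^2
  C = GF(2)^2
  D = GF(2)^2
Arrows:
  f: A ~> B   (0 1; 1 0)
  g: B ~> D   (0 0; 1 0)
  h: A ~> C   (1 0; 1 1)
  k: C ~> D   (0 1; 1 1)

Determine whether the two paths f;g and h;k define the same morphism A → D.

Answer: DOES NOT COMMUTE

Work:
Along f;g (path 1):
  e0=⟨1,0⟩ f~>⟨0,1⟩ g~>⟨0,0⟩
  e1=⟨0,1⟩ f~>⟨1,0⟩ g~>⟨0,1⟩
  ⟦path⟧₁ = (0 0; 0 1)
Along h;k (path 2):
  e0=⟨1,0⟩ h~>⟨1,1⟩ k~>⟨1,0⟩
  e1=⟨0,1⟩ h~>⟨0,1⟩ k~>⟨1,1⟩
  ⟦path⟧₂ = (1 1; 0 1)
Equal? distinct morphisms ✗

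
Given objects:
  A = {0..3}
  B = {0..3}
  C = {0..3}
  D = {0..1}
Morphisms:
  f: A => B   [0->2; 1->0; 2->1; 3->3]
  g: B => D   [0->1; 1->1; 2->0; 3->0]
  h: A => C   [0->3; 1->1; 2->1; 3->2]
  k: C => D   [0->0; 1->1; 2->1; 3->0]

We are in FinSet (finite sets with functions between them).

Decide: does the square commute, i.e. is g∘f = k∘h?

Answer: DOES NOT COMMUTE

Work:
Path 1 = f;g:
  0 f=>2 g=>0
  1 f=>0 g=>1
  2 f=>1 g=>1
  3 f=>3 g=>0
  ⟦path⟧₁ = [0->0; 1->1; 2->1; 3->0]
Path 2 = h;k:
  0 h=>3 k=>0
  1 h=>1 k=>1
  2 h=>1 k=>1
  3 h=>2 k=>1
  ⟦path⟧₂ = [0->0; 1->1; 2->1; 3->1]
Equal? NO — does not commute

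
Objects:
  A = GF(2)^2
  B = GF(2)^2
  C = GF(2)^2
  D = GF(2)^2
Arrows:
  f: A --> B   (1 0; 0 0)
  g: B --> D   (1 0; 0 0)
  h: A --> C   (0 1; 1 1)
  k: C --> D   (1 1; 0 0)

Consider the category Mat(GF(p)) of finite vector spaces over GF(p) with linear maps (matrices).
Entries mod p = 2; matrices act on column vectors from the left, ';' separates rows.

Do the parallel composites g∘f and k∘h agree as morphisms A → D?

Answer: COMMUTES

Derivation:
Path 1 = f;g:
  e0=(1,0) f-->(1,0) g-->(1,0)
  e1=(0,1) f-->(0,0) g-->(0,0)
  ⟦path⟧₁ = (1 0; 0 0)
Path 2 = h;k:
  e0=(1,0) h-->(0,1) k-->(1,0)
  e1=(0,1) h-->(1,1) k-->(0,0)
  ⟦path⟧₂ = (1 0; 0 0)
Equal? YES — commutes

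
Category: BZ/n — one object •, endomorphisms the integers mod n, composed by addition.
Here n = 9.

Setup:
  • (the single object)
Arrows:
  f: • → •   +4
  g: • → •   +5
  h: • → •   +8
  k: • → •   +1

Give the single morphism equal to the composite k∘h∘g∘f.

  0 +4≡4 +5≡0 +8≡8 +1≡0  (mod 9)
⟦path⟧: +0

Answer: +0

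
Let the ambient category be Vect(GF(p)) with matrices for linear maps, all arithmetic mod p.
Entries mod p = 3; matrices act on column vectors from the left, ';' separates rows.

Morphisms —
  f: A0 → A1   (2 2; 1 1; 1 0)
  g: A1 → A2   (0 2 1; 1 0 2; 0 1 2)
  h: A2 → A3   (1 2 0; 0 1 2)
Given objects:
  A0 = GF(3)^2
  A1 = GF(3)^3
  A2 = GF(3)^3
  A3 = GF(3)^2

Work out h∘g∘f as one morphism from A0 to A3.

Answer: (2 0; 1 1)

Derivation:
  e0=(1,0) f→(2,1,1) g→(0,1,0) h→(2,1)
  e1=(0,1) f→(2,1,0) g→(2,2,1) h→(0,1)
composite: (2 0; 1 1)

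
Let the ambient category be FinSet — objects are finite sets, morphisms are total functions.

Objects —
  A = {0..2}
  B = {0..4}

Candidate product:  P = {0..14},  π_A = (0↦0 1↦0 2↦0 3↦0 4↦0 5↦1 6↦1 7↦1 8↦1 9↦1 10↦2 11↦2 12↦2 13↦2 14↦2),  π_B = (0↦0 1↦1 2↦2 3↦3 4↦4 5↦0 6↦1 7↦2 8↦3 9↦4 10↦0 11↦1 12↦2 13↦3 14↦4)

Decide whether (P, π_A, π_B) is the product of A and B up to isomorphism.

|A|·|B| = 3·5 = 15;  |P| = 15
Check the pairing map k ↦ (π_A(k), π_B(k)):
  0 ↦ (0,0)
  1 ↦ (0,1)
  2 ↦ (0,2)
  3 ↦ (0,3)
  4 ↦ (0,4)
  5 ↦ (1,0)
  6 ↦ (1,1)
  7 ↦ (1,2)
  8 ↦ (1,3)
  9 ↦ (1,4)
  10 ↦ (2,0)
  11 ↦ (2,1)
  12 ↦ (2,2)
  13 ↦ (2,3)
  14 ↦ (2,4)
distinct pairs in image: 15 / 15 needed
  → bijection onto A×B; projections well-typed.

Answer: VALID PRODUCT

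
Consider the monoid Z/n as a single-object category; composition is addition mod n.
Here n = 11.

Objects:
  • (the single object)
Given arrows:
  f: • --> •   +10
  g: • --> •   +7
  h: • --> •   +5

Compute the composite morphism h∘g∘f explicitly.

  0 +10≡10 +7≡6 +5≡0  (mod 11)
⟦path⟧: +0

Answer: +0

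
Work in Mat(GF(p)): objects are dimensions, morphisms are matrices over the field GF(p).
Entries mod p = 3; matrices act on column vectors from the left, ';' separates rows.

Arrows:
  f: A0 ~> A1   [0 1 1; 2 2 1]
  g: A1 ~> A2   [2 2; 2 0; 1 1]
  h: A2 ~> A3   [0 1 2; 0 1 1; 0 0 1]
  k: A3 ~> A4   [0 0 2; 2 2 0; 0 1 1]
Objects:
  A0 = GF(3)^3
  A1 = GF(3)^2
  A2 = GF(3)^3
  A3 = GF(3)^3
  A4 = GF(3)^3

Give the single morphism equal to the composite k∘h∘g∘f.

  e0=⟨1,0,0⟩ f~>⟨0,2⟩ g~>⟨1,0,2⟩ h~>⟨1,2,2⟩ k~>⟨1,0,1⟩
  e1=⟨0,1,0⟩ f~>⟨1,2⟩ g~>⟨0,2,0⟩ h~>⟨2,2,0⟩ k~>⟨0,2,2⟩
  e2=⟨0,0,1⟩ f~>⟨1,1⟩ g~>⟨1,2,2⟩ h~>⟨0,1,2⟩ k~>⟨1,2,0⟩
composite: [1 0 1; 0 2 2; 1 2 0]

Answer: [1 0 1; 0 2 2; 1 2 0]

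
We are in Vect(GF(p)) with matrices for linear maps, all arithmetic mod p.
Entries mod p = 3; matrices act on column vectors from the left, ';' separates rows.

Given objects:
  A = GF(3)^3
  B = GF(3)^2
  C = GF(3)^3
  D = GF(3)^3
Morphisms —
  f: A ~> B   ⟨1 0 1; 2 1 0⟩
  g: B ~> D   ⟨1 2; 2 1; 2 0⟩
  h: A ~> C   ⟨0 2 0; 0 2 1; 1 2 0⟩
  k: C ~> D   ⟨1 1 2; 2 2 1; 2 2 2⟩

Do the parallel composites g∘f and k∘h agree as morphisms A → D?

Answer: COMMUTES

Trace:
1) trace f;g:
  e0=⟨1,0,0⟩ f~>⟨1,2⟩ g~>⟨2,1,2⟩
  e1=⟨0,1,0⟩ f~>⟨0,1⟩ g~>⟨2,1,0⟩
  e2=⟨0,0,1⟩ f~>⟨1,0⟩ g~>⟨1,2,2⟩
  result₁ = ⟨2 2 1; 1 1 2; 2 0 2⟩
2) trace h;k:
  e0=⟨1,0,0⟩ h~>⟨0,0,1⟩ k~>⟨2,1,2⟩
  e1=⟨0,1,0⟩ h~>⟨2,2,2⟩ k~>⟨2,1,0⟩
  e2=⟨0,0,1⟩ h~>⟨0,1,0⟩ k~>⟨1,2,2⟩
  result₂ = ⟨2 2 1; 1 1 2; 2 0 2⟩
Equal? YES — commutes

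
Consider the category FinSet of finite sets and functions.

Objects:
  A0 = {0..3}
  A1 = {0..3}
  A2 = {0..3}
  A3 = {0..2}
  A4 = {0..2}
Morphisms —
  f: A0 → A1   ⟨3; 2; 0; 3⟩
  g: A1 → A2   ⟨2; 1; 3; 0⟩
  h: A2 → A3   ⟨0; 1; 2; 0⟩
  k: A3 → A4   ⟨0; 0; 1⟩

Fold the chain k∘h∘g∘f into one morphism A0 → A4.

  0 f→3 g→0 h→0 k→0
  1 f→2 g→3 h→0 k→0
  2 f→0 g→2 h→2 k→1
  3 f→3 g→0 h→0 k→0
⟦path⟧: ⟨0; 0; 1; 0⟩

Answer: ⟨0; 0; 1; 0⟩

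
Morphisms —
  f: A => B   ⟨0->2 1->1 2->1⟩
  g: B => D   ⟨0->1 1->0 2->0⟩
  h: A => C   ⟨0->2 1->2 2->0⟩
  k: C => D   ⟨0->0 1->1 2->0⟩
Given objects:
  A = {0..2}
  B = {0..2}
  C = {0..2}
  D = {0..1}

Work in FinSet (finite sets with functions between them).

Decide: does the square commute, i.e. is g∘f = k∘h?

Along f;g (path 1):
  0 f=>2 g=>0
  1 f=>1 g=>0
  2 f=>1 g=>0
  ⟦path⟧₁ = ⟨0->0 1->0 2->0⟩
Along h;k (path 2):
  0 h=>2 k=>0
  1 h=>2 k=>0
  2 h=>0 k=>0
  ⟦path⟧₂ = ⟨0->0 1->0 2->0⟩
Equal? same morphism ✓

Answer: COMMUTES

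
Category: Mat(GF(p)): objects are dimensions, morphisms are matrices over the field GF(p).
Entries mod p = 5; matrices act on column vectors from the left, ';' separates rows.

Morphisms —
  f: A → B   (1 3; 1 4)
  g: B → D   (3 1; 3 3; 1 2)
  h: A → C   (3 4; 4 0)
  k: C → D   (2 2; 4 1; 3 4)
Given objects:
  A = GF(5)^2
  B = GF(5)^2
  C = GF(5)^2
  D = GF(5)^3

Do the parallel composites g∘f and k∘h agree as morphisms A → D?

Answer: DOES NOT COMMUTE

Derivation:
Path 1 = f;g:
  e0=⟨1,0⟩ f→⟨1,1⟩ g→⟨4,1,3⟩
  e1=⟨0,1⟩ f→⟨3,4⟩ g→⟨3,1,1⟩
  result₁ = (4 3; 1 1; 3 1)
Path 2 = h;k:
  e0=⟨1,0⟩ h→⟨3,4⟩ k→⟨4,1,0⟩
  e1=⟨0,1⟩ h→⟨4,0⟩ k→⟨3,1,2⟩
  result₂ = (4 3; 1 1; 0 2)
Equal? distinct morphisms ✗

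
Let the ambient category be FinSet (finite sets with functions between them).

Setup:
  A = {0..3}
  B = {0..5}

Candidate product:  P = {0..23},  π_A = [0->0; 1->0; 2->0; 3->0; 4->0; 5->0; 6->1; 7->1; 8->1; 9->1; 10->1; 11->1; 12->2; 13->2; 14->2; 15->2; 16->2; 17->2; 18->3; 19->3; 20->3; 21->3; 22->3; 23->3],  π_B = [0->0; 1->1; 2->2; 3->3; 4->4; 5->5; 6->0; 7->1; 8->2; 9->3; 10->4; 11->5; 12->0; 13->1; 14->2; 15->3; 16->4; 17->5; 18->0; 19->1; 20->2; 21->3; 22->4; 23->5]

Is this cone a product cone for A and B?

|A|·|B| = 4·6 = 24;  |P| = 24
Check the pairing map k ↦ (π_A(k), π_B(k)):
  0 -> (0,0)
  1 -> (0,1)
  2 -> (0,2)
  3 -> (0,3)
  4 -> (0,4)
  5 -> (0,5)
  6 -> (1,0)
  7 -> (1,1)
  8 -> (1,2)
  9 -> (1,3)
  10 -> (1,4)
  11 -> (1,5)
  12 -> (2,0)
  13 -> (2,1)
  14 -> (2,2)
  15 -> (2,3)
  16 -> (2,4)
  17 -> (2,5)
  18 -> (3,0)
  19 -> (3,1)
  20 -> (3,2)
  21 -> (3,3)
  22 -> (3,4)
  23 -> (3,5)
distinct pairs in image: 24 / 24 needed
  → bijection onto A×B; projections well-typed.

Answer: VALID PRODUCT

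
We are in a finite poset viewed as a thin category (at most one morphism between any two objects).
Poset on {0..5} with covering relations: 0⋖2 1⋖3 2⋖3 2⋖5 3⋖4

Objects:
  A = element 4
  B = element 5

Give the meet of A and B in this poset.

Common predecessors of 4,5: {0,2}
  0 ≤ 2
  2 ≤ 2
glb = 2

Answer: A∧B = 2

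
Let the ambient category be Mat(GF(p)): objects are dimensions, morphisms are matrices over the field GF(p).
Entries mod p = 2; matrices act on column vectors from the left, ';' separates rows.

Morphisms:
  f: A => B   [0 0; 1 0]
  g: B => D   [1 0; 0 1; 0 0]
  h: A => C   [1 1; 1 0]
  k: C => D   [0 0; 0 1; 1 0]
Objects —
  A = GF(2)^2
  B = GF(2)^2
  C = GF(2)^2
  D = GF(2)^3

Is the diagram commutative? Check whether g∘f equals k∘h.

Answer: DOES NOT COMMUTE

Work:
Path 1 = f;g:
  e0=(1,0) f=>(0,1) g=>(0,1,0)
  e1=(0,1) f=>(0,0) g=>(0,0,0)
  ⟦path⟧₁ = [0 0; 1 0; 0 0]
Path 2 = h;k:
  e0=(1,0) h=>(1,1) k=>(0,1,1)
  e1=(0,1) h=>(1,0) k=>(0,0,1)
  ⟦path⟧₂ = [0 0; 1 0; 1 1]
Equal? NO — does not commute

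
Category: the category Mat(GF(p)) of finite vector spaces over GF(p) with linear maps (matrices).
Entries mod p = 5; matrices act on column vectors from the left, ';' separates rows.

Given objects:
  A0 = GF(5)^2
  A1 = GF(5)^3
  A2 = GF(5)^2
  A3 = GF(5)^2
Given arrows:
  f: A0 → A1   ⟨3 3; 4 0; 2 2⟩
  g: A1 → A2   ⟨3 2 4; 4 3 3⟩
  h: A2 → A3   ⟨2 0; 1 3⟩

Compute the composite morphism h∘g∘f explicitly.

Answer: ⟨0 4; 0 1⟩

Trace:
  e0=⟨1,0⟩ f→⟨3,4,2⟩ g→⟨0,0⟩ h→⟨0,0⟩
  e1=⟨0,1⟩ f→⟨3,0,2⟩ g→⟨2,3⟩ h→⟨4,1⟩
result: ⟨0 4; 0 1⟩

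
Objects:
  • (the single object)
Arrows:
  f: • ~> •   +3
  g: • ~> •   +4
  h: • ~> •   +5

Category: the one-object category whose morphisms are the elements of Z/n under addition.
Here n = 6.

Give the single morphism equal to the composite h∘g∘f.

Answer: +0

Derivation:
  0 +3≡3 +4≡1 +5≡0  (mod 6)
⟦path⟧: +0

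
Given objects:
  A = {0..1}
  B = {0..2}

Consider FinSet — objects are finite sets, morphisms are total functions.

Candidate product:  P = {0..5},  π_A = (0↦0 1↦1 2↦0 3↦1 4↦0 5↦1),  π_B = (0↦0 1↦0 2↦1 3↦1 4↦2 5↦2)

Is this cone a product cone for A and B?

|A|·|B| = 2·3 = 6;  |P| = 6
Check the pairing map k ↦ (π_A(k), π_B(k)):
  0 ↦ (0,0)
  1 ↦ (1,0)
  2 ↦ (0,1)
  3 ↦ (1,1)
  4 ↦ (0,2)
  5 ↦ (1,2)
distinct pairs in image: 6 / 6 needed
  → bijection onto A×B; projections well-typed.

Answer: VALID PRODUCT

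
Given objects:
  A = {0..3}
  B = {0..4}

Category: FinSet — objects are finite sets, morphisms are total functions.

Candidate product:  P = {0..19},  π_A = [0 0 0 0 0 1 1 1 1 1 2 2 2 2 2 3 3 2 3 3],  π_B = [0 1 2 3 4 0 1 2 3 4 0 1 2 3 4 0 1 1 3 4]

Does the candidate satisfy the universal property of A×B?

Answer: NOT A VALID PRODUCT — duplicate pair at indices 11,17

Derivation:
|A|·|B| = 4·5 = 20;  |P| = 20
Check the pairing map k ↦ (π_A(k), π_B(k)):
  0 : (0,0)
  1 : (0,1)
  2 : (0,2)
  3 : (0,3)
  4 : (0,4)
  5 : (1,0)
  6 : (1,1)
  7 : (1,2)
  8 : (1,3)
  9 : (1,4)
  10 : (2,0)
  11 : (2,1)
  12 : (2,2)
  13 : (2,3)
  14 : (2,4)
  15 : (3,0)
  16 : (3,1)
  17 : (2,1)  ✗ repeats pair of k=11
  18 : (3,3)
  19 : (3,4)
distinct pairs in image: 19 / 20 needed
  → (2,1) hit at k=11 and k=17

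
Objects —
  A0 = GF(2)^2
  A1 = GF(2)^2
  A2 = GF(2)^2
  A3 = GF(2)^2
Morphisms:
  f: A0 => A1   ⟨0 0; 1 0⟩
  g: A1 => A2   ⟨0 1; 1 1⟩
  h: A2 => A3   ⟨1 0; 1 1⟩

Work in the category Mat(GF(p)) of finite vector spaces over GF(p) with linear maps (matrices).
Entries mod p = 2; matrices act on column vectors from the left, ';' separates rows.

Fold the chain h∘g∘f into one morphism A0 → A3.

Answer: ⟨1 0; 0 0⟩

Work:
  e0=(1,0) f=>(0,1) g=>(1,1) h=>(1,0)
  e1=(0,1) f=>(0,0) g=>(0,0) h=>(0,0)
result: ⟨1 0; 0 0⟩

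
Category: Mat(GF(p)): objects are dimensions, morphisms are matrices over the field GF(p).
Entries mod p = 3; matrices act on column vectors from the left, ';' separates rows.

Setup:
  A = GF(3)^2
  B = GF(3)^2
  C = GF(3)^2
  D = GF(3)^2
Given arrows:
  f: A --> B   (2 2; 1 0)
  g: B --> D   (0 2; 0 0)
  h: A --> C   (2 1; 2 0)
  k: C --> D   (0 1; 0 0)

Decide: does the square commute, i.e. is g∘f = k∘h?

Along f;g (path 1):
  e0=⟨1,0⟩ f-->⟨2,1⟩ g-->⟨2,0⟩
  e1=⟨0,1⟩ f-->⟨2,0⟩ g-->⟨0,0⟩
  result₁ = (2 0; 0 0)
Along h;k (path 2):
  e0=⟨1,0⟩ h-->⟨2,2⟩ k-->⟨2,0⟩
  e1=⟨0,1⟩ h-->⟨1,0⟩ k-->⟨0,0⟩
  result₂ = (2 0; 0 0)
Equal? same morphism ✓

Answer: COMMUTES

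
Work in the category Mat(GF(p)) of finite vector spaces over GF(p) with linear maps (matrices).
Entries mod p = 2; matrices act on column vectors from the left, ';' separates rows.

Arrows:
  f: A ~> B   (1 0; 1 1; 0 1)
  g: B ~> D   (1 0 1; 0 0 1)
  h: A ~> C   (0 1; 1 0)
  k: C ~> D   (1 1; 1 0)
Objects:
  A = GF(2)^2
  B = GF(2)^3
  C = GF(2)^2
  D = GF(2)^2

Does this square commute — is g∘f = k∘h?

Path 1 = f;g:
  e0=[1,0] f~>[1,1,0] g~>[1,0]
  e1=[0,1] f~>[0,1,1] g~>[1,1]
  result₁ = (1 1; 0 1)
Path 2 = h;k:
  e0=[1,0] h~>[0,1] k~>[1,0]
  e1=[0,1] h~>[1,0] k~>[1,1]
  result₂ = (1 1; 0 1)
Equal? YES — commutes

Answer: COMMUTES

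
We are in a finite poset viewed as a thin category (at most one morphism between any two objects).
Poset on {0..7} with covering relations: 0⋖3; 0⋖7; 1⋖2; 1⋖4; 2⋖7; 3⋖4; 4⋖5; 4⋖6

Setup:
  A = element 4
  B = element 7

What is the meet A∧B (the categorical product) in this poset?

Answer: NO MEET EXISTS

Trace:
{x : x<=A ∧ x<=B} = {0,1}  (A=4, B=7)
  maximal lower bounds 0 and 1 are incomparable: neither 0<=1 nor 1<=0
→ no greatest lower bound exists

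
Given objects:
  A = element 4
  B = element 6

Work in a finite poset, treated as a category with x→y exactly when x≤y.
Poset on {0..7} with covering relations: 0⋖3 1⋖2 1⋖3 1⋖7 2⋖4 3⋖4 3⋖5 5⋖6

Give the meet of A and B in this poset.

Answer: A∧B = 3

Trace:
Lower bounds of A=4 and B=6: {0,1,3}
  0 ⊑ 3
  1 ⊑ 3
  3 ⊑ 3
glb = 3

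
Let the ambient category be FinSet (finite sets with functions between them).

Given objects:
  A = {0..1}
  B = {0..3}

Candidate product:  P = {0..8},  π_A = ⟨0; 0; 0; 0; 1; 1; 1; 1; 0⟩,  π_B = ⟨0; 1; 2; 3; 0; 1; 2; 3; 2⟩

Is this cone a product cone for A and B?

|A|·|B| = 2·4 = 8;  |P| = 9
  → cardinalities differ; no bijection possible.

Answer: NOT A VALID PRODUCT — |P|=9 ≠ |A|·|B|=8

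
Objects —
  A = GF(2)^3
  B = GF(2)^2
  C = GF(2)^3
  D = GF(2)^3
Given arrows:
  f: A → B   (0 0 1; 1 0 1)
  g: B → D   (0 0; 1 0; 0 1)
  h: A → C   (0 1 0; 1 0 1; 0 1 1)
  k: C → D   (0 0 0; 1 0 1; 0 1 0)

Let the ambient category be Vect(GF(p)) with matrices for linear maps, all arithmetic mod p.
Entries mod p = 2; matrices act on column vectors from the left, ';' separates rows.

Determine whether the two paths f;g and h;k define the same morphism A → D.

1) trace f;g:
  e0=(1,0,0) f→(0,1) g→(0,0,1)
  e1=(0,1,0) f→(0,0) g→(0,0,0)
  e2=(0,0,1) f→(1,1) g→(0,1,1)
  result₁ = (0 0 0; 0 0 1; 1 0 1)
2) trace h;k:
  e0=(1,0,0) h→(0,1,0) k→(0,0,1)
  e1=(0,1,0) h→(1,0,1) k→(0,0,0)
  e2=(0,0,1) h→(0,1,1) k→(0,1,1)
  result₂ = (0 0 0; 0 0 1; 1 0 1)
Equal? equal; square commutes

Answer: COMMUTES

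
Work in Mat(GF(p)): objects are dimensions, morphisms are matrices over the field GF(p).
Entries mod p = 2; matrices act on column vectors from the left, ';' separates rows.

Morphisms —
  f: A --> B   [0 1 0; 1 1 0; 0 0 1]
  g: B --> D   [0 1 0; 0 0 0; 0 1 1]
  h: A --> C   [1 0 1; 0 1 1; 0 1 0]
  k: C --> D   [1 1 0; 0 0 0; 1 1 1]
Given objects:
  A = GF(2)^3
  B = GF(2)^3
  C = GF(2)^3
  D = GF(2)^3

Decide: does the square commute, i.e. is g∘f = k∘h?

Answer: DOES NOT COMMUTE

Derivation:
Path 1 = f;g:
  e0=⟨1,0,0⟩ f-->⟨0,1,0⟩ g-->⟨1,0,1⟩
  e1=⟨0,1,0⟩ f-->⟨1,1,0⟩ g-->⟨1,0,1⟩
  e2=⟨0,0,1⟩ f-->⟨0,0,1⟩ g-->⟨0,0,1⟩
  result₁ = [1 1 0; 0 0 0; 1 1 1]
Path 2 = h;k:
  e0=⟨1,0,0⟩ h-->⟨1,0,0⟩ k-->⟨1,0,1⟩
  e1=⟨0,1,0⟩ h-->⟨0,1,1⟩ k-->⟨1,0,0⟩
  e2=⟨0,0,1⟩ h-->⟨1,1,0⟩ k-->⟨0,0,0⟩
  result₂ = [1 1 0; 0 0 0; 1 0 0]
Equal? NO — does not commute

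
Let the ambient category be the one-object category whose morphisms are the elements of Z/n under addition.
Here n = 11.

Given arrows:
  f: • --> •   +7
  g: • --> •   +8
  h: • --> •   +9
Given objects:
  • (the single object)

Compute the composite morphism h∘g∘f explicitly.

Answer: +2

Work:
  0 +7≡7 +8≡4 +9≡2  (mod 11)
result: +2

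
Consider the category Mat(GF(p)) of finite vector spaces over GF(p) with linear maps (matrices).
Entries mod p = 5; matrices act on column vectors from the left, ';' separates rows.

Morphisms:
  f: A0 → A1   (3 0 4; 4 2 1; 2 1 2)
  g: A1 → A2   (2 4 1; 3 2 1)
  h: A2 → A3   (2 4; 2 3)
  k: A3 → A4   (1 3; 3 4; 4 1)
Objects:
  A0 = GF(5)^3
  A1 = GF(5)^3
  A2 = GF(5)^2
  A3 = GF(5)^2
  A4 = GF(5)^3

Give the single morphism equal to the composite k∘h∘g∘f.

Answer: (4 2 0; 2 1 0; 1 0 4)

Derivation:
  e0=⟨1,0,0⟩ f→⟨3,4,2⟩ g→⟨4,4⟩ h→⟨4,0⟩ k→⟨4,2,1⟩
  e1=⟨0,1,0⟩ f→⟨0,2,1⟩ g→⟨4,0⟩ h→⟨3,3⟩ k→⟨2,1,0⟩
  e2=⟨0,0,1⟩ f→⟨4,1,2⟩ g→⟨4,1⟩ h→⟨2,1⟩ k→⟨0,0,4⟩
composite: (4 2 0; 2 1 0; 1 0 4)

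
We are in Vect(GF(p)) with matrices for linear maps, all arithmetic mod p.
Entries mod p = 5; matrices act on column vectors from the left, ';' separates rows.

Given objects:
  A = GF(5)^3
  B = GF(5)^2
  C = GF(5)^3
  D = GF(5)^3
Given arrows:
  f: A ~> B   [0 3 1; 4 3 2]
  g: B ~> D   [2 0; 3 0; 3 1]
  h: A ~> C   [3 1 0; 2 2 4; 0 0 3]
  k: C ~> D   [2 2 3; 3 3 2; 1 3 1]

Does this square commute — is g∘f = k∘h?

Answer: COMMUTES

Work:
Path 1 = f;g:
  e0=(1,0,0) f~>(0,4) g~>(0,0,4)
  e1=(0,1,0) f~>(3,3) g~>(1,4,2)
  e2=(0,0,1) f~>(1,2) g~>(2,3,0)
  composite₁ = [0 1 2; 0 4 3; 4 2 0]
Path 2 = h;k:
  e0=(1,0,0) h~>(3,2,0) k~>(0,0,4)
  e1=(0,1,0) h~>(1,2,0) k~>(1,4,2)
  e2=(0,0,1) h~>(0,4,3) k~>(2,3,0)
  composite₂ = [0 1 2; 0 4 3; 4 2 0]
Equal? equal; square commutes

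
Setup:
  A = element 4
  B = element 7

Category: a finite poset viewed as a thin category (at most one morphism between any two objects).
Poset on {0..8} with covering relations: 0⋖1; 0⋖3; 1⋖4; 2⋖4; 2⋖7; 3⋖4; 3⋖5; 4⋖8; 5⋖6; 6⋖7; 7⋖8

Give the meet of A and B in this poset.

{x : x≤A ∧ x≤B} = {0,2,3}  (A=4, B=7)
  maximal lower bounds 2 and 3 are incomparable: neither 2≤3 nor 3≤2
→ no greatest lower bound exists

Answer: NO MEET EXISTS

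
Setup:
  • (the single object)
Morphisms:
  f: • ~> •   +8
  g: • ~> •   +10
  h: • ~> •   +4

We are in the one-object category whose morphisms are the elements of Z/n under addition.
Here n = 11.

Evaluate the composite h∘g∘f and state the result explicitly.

Answer: +0

Derivation:
  0 +8≡8 +10≡7 +4≡0  (mod 11)
result: +0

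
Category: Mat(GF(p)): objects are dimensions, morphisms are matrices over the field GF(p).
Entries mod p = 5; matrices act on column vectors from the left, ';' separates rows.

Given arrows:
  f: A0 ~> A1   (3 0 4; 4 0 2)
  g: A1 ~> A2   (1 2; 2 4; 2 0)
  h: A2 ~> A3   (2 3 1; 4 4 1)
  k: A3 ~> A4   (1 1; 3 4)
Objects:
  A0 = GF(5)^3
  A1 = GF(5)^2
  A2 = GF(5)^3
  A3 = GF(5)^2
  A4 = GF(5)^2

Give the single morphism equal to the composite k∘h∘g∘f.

Answer: (2 0 1; 4 0 2)

Work:
  e0=[1,0,0] f~>[3,4] g~>[1,2,1] h~>[4,3] k~>[2,4]
  e1=[0,1,0] f~>[0,0] g~>[0,0,0] h~>[0,0] k~>[0,0]
  e2=[0,0,1] f~>[4,2] g~>[3,1,3] h~>[2,4] k~>[1,2]
⟦path⟧: (2 0 1; 4 0 2)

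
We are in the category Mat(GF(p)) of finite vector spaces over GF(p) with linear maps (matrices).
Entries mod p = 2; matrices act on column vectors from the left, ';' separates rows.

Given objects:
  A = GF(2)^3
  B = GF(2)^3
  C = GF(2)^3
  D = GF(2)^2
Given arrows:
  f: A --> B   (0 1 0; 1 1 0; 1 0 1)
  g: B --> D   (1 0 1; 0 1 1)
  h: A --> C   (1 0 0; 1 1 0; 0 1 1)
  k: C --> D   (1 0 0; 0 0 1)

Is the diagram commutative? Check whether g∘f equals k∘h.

Answer: DOES NOT COMMUTE

Trace:
Along f;g (path 1):
  e0=(1,0,0) f-->(0,1,1) g-->(1,0)
  e1=(0,1,0) f-->(1,1,0) g-->(1,1)
  e2=(0,0,1) f-->(0,0,1) g-->(1,1)
  ⟦path⟧₁ = (1 1 1; 0 1 1)
Along h;k (path 2):
  e0=(1,0,0) h-->(1,1,0) k-->(1,0)
  e1=(0,1,0) h-->(0,1,1) k-->(0,1)
  e2=(0,0,1) h-->(0,0,1) k-->(0,1)
  ⟦path⟧₂ = (1 0 0; 0 1 1)
Equal? distinct morphisms ✗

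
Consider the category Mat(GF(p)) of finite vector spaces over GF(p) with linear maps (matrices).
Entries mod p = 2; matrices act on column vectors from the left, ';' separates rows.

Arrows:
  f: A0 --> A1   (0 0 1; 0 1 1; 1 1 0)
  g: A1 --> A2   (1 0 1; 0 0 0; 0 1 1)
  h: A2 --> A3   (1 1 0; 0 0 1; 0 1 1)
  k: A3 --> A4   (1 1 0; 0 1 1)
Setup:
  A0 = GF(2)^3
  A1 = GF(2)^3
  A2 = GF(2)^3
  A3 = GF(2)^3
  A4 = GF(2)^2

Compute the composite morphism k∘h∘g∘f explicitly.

  e0=⟨1,0,0⟩ f-->⟨0,0,1⟩ g-->⟨1,0,1⟩ h-->⟨1,1,1⟩ k-->⟨0,0⟩
  e1=⟨0,1,0⟩ f-->⟨0,1,1⟩ g-->⟨1,0,0⟩ h-->⟨1,0,0⟩ k-->⟨1,0⟩
  e2=⟨0,0,1⟩ f-->⟨1,1,0⟩ g-->⟨1,0,1⟩ h-->⟨1,1,1⟩ k-->⟨0,0⟩
⟦path⟧: (0 1 0; 0 0 0)

Answer: (0 1 0; 0 0 0)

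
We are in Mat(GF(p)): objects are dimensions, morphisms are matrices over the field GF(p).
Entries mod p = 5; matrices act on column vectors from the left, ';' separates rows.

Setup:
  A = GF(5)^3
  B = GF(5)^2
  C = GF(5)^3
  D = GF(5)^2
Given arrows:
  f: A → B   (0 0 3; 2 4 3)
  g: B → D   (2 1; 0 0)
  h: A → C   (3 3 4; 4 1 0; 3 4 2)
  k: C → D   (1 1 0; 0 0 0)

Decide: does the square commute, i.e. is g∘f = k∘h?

Answer: COMMUTES

Work:
Path 1 = f;g:
  e0=⟨1,0,0⟩ f→⟨0,2⟩ g→⟨2,0⟩
  e1=⟨0,1,0⟩ f→⟨0,4⟩ g→⟨4,0⟩
  e2=⟨0,0,1⟩ f→⟨3,3⟩ g→⟨4,0⟩
  ⟦path⟧₁ = (2 4 4; 0 0 0)
Path 2 = h;k:
  e0=⟨1,0,0⟩ h→⟨3,4,3⟩ k→⟨2,0⟩
  e1=⟨0,1,0⟩ h→⟨3,1,4⟩ k→⟨4,0⟩
  e2=⟨0,0,1⟩ h→⟨4,0,2⟩ k→⟨4,0⟩
  ⟦path⟧₂ = (2 4 4; 0 0 0)
Equal? equal; square commutes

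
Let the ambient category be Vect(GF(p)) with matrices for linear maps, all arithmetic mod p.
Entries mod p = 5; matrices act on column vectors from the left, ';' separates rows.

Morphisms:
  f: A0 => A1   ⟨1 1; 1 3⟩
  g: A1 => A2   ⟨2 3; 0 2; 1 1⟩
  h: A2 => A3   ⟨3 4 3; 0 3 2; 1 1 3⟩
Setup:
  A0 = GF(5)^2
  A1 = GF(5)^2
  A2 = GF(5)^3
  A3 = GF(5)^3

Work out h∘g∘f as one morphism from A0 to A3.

  e0=[1,0] f=>[1,1] g=>[0,2,2] h=>[4,0,3]
  e1=[0,1] f=>[1,3] g=>[1,1,4] h=>[4,1,4]
composite: ⟨4 4; 0 1; 3 4⟩

Answer: ⟨4 4; 0 1; 3 4⟩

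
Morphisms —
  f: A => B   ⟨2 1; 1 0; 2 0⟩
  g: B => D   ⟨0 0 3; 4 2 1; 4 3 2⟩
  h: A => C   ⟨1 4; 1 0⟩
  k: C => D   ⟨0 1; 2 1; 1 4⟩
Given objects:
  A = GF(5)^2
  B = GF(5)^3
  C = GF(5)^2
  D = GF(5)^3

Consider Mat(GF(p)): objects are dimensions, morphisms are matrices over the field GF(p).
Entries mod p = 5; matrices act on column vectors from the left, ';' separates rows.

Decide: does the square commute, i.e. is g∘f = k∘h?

Along f;g (path 1):
  e0=(1,0) f=>(2,1,2) g=>(1,2,0)
  e1=(0,1) f=>(1,0,0) g=>(0,4,4)
  composite₁ = ⟨1 0; 2 4; 0 4⟩
Along h;k (path 2):
  e0=(1,0) h=>(1,1) k=>(1,3,0)
  e1=(0,1) h=>(4,0) k=>(0,3,4)
  composite₂ = ⟨1 0; 3 3; 0 4⟩
Equal? differ; not commutative

Answer: DOES NOT COMMUTE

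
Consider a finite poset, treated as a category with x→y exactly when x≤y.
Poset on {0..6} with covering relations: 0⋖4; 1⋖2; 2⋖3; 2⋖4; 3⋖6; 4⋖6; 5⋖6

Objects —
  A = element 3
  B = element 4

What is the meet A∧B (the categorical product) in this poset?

Lower bounds of A=3 and B=4: {1,2}
  1 ⊑ 2
  2 ⊑ 2
glb = 2

Answer: A∧B = 2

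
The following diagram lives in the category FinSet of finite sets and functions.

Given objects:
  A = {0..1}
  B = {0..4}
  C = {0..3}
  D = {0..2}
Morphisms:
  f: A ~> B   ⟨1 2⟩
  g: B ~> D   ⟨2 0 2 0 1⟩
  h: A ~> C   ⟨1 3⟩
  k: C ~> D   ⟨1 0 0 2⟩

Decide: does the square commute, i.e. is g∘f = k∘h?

Answer: COMMUTES

Trace:
Along f;g (path 1):
  0 f~>1 g~>0
  1 f~>2 g~>2
  ⟦path⟧₁ = ⟨0 2⟩
Along h;k (path 2):
  0 h~>1 k~>0
  1 h~>3 k~>2
  ⟦path⟧₂ = ⟨0 2⟩
Equal? YES — commutes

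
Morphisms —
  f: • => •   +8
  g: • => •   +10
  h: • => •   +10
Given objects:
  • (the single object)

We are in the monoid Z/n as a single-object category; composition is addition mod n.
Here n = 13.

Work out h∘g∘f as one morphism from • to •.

  0 +8≡8 +10≡5 +10≡2  (mod 13)
result: +2

Answer: +2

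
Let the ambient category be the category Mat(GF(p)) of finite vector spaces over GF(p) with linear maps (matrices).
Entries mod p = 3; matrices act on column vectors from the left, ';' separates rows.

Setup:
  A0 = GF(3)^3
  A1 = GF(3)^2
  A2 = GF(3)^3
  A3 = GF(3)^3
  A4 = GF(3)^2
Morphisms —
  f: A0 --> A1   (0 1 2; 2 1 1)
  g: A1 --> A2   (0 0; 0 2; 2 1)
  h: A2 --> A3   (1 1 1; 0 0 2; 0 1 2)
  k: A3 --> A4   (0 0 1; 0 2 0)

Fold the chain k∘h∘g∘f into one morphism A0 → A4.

Answer: (2 2 0; 2 0 2)

Trace:
  e0=(1,0,0) f-->(0,2) g-->(0,1,2) h-->(0,1,2) k-->(2,2)
  e1=(0,1,0) f-->(1,1) g-->(0,2,0) h-->(2,0,2) k-->(2,0)
  e2=(0,0,1) f-->(2,1) g-->(0,2,2) h-->(1,1,0) k-->(0,2)
⟦path⟧: (2 2 0; 2 0 2)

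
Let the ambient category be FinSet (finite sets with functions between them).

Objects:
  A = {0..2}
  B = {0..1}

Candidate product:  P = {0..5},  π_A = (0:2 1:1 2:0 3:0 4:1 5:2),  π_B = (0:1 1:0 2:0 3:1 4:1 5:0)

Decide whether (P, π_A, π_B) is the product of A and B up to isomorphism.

|A|·|B| = 3·2 = 6;  |P| = 6
Check the pairing map k ↦ (π_A(k), π_B(k)):
  0 : (2,1)
  1 : (1,0)
  2 : (0,0)
  3 : (0,1)
  4 : (1,1)
  5 : (2,0)
distinct pairs in image: 6 / 6 needed
  → bijection onto A×B; projections well-typed.

Answer: VALID PRODUCT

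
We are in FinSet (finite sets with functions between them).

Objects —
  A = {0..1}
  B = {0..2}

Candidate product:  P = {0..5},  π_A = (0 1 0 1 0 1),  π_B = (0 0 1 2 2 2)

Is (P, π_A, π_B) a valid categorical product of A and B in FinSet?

Answer: NOT A VALID PRODUCT — duplicate pair at indices 5,3

Work:
|A|·|B| = 2·3 = 6;  |P| = 6
Check the pairing map k ↦ (π_A(k), π_B(k)):
  0 ↦ (0,0)
  1 ↦ (1,0)
  2 ↦ (0,1)
  3 ↦ (1,2)
  4 ↦ (0,2)
  5 ↦ (1,2)  ✗ repeats pair of k=3
distinct pairs in image: 5 / 6 needed
  → (1,2) hit at k=3 and k=5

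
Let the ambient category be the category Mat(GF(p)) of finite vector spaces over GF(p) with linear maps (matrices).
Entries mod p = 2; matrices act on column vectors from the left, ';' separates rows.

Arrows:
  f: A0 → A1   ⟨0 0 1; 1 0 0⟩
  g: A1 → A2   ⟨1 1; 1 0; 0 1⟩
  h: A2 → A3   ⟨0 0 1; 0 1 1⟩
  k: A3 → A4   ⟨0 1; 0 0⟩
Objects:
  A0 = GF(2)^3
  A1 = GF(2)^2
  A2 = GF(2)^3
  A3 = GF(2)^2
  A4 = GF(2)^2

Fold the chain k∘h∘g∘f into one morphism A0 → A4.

Answer: ⟨1 0 1; 0 0 0⟩

Trace:
  e0=⟨1,0,0⟩ f→⟨0,1⟩ g→⟨1,0,1⟩ h→⟨1,1⟩ k→⟨1,0⟩
  e1=⟨0,1,0⟩ f→⟨0,0⟩ g→⟨0,0,0⟩ h→⟨0,0⟩ k→⟨0,0⟩
  e2=⟨0,0,1⟩ f→⟨1,0⟩ g→⟨1,1,0⟩ h→⟨0,1⟩ k→⟨1,0⟩
composite: ⟨1 0 1; 0 0 0⟩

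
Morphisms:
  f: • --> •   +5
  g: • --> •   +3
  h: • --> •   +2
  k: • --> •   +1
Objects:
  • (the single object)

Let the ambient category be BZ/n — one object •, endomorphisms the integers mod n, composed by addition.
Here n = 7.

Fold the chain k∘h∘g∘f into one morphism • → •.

Answer: +4

Derivation:
  0 +5≡5 +3≡1 +2≡3 +1≡4  (mod 7)
composite: +4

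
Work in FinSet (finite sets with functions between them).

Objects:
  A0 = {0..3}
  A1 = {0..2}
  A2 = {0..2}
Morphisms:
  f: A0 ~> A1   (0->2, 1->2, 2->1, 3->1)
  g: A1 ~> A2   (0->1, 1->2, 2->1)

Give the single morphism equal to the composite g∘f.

Answer: (0->1, 1->1, 2->2, 3->2)

Trace:
  0 f~>2 g~>1
  1 f~>2 g~>1
  2 f~>1 g~>2
  3 f~>1 g~>2
composite: (0->1, 1->1, 2->2, 3->2)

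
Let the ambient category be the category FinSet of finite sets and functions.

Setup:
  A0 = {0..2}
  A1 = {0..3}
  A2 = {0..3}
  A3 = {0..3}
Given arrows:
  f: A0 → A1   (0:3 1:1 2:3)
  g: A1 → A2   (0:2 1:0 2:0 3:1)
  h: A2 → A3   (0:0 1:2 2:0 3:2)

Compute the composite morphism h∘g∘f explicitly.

Answer: (0:2 1:0 2:2)

Work:
  0 f→3 g→1 h→2
  1 f→1 g→0 h→0
  2 f→3 g→1 h→2
⟦path⟧: (0:2 1:0 2:2)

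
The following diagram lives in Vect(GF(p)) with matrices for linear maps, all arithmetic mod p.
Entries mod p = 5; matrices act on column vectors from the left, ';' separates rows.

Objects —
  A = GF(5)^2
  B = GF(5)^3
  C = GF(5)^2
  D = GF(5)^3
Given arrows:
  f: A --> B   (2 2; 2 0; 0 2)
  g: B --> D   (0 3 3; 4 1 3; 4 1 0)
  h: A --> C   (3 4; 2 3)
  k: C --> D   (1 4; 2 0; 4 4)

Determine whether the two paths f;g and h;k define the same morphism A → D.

Answer: DOES NOT COMMUTE

Derivation:
Along f;g (path 1):
  e0=(1,0) f-->(2,2,0) g-->(1,0,0)
  e1=(0,1) f-->(2,0,2) g-->(1,4,3)
  result₁ = (1 1; 0 4; 0 3)
Along h;k (path 2):
  e0=(1,0) h-->(3,2) k-->(1,1,0)
  e1=(0,1) h-->(4,3) k-->(1,3,3)
  result₂ = (1 1; 1 3; 0 3)
Equal? NO — does not commute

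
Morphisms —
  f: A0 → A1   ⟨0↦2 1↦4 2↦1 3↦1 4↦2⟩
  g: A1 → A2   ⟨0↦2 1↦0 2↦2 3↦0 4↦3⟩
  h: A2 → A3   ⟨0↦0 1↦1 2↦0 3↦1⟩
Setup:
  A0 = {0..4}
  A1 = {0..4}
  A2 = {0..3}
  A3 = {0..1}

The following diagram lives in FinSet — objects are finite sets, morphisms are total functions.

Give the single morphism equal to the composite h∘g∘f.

Answer: ⟨0↦0 1↦1 2↦0 3↦0 4↦0⟩

Work:
  0 f→2 g→2 h→0
  1 f→4 g→3 h→1
  2 f→1 g→0 h→0
  3 f→1 g→0 h→0
  4 f→2 g→2 h→0
⟦path⟧: ⟨0↦0 1↦1 2↦0 3↦0 4↦0⟩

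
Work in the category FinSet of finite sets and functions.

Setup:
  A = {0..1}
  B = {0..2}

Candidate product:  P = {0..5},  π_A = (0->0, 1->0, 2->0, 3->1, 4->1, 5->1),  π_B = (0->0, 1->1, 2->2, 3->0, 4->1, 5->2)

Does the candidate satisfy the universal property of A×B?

|A|·|B| = 2·3 = 6;  |P| = 6
Check the pairing map k ↦ (π_A(k), π_B(k)):
  0 -> (0,0)
  1 -> (0,1)
  2 -> (0,2)
  3 -> (1,0)
  4 -> (1,1)
  5 -> (1,2)
distinct pairs in image: 6 / 6 needed
  → bijection onto A×B; projections well-typed.

Answer: VALID PRODUCT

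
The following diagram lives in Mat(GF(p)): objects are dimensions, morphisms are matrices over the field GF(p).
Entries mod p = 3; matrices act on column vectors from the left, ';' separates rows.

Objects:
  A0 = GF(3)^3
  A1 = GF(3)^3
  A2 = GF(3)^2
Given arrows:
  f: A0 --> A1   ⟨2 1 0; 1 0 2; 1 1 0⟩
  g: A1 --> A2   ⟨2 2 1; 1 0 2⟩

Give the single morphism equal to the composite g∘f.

Answer: ⟨1 0 1; 1 0 0⟩

Derivation:
  e0=⟨1,0,0⟩ f-->⟨2,1,1⟩ g-->⟨1,1⟩
  e1=⟨0,1,0⟩ f-->⟨1,0,1⟩ g-->⟨0,0⟩
  e2=⟨0,0,1⟩ f-->⟨0,2,0⟩ g-->⟨1,0⟩
composite: ⟨1 0 1; 1 0 0⟩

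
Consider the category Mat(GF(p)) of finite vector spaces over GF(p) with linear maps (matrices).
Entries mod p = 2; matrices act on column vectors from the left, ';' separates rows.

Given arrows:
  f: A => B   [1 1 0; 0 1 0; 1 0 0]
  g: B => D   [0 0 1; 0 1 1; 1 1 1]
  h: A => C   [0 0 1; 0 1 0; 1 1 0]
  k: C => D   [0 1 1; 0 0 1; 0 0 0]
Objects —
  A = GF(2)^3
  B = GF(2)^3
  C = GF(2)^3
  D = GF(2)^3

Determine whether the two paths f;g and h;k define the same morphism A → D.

Answer: COMMUTES

Trace:
1) trace f;g:
  e0=(1,0,0) f=>(1,0,1) g=>(1,1,0)
  e1=(0,1,0) f=>(1,1,0) g=>(0,1,0)
  e2=(0,0,1) f=>(0,0,0) g=>(0,0,0)
  composite₁ = [1 0 0; 1 1 0; 0 0 0]
2) trace h;k:
  e0=(1,0,0) h=>(0,0,1) k=>(1,1,0)
  e1=(0,1,0) h=>(0,1,1) k=>(0,1,0)
  e2=(0,0,1) h=>(1,0,0) k=>(0,0,0)
  composite₂ = [1 0 0; 1 1 0; 0 0 0]
Equal? same morphism ✓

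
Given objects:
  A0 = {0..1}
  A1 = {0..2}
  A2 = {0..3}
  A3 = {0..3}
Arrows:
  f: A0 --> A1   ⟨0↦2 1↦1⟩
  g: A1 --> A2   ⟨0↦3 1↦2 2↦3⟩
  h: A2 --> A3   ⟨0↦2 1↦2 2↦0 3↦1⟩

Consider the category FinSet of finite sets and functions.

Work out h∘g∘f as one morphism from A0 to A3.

  0 f-->2 g-->3 h-->1
  1 f-->1 g-->2 h-->0
⟦path⟧: ⟨0↦1 1↦0⟩

Answer: ⟨0↦1 1↦0⟩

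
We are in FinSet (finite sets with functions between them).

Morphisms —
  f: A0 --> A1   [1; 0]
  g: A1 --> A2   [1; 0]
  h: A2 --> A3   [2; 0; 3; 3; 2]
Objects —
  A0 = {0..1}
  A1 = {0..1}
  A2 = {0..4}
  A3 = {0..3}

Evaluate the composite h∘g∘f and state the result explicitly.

Answer: [2; 0]

Derivation:
  0 f-->1 g-->0 h-->2
  1 f-->0 g-->1 h-->0
⟦path⟧: [2; 0]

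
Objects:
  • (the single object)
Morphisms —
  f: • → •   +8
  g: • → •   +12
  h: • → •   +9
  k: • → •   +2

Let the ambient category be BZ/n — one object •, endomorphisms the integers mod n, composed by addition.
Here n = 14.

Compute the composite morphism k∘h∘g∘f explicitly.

  0 +8≡8 +12≡6 +9≡1 +2≡3  (mod 14)
composite: +3

Answer: +3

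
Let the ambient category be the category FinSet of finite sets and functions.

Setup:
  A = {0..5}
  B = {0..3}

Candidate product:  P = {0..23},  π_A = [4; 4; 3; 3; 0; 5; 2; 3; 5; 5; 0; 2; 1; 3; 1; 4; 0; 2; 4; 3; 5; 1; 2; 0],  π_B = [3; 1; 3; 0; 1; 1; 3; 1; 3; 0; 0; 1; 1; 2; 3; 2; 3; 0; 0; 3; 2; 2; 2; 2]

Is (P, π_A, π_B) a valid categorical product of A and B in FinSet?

|A|·|B| = 6·4 = 24;  |P| = 24
Check the pairing map k ↦ (π_A(k), π_B(k)):
  0 -> (4,3)
  1 -> (4,1)
  2 -> (3,3)
  3 -> (3,0)
  4 -> (0,1)
  5 -> (5,1)
  6 -> (2,3)
  7 -> (3,1)
  8 -> (5,3)
  9 -> (5,0)
  10 -> (0,0)
  11 -> (2,1)
  12 -> (1,1)
  13 -> (3,2)
  14 -> (1,3)
  15 -> (4,2)
  16 -> (0,3)
  17 -> (2,0)
  18 -> (4,0)
  19 -> (3,3)  ✗ repeats pair of k=2
  20 -> (5,2)
  21 -> (1,2)
  22 -> (2,2)
  23 -> (0,2)
distinct pairs in image: 23 / 24 needed
  → (3,3) hit at k=2 and k=19

Answer: NOT A VALID PRODUCT — duplicate pair at indices 19,2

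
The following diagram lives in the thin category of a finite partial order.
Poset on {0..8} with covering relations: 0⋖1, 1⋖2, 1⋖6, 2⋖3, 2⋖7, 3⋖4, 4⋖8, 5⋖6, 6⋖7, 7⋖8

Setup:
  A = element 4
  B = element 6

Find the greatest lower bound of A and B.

Common predecessors of 4,6: {0,1}
  0 ⊑ 1
  1 ⊑ 1
glb = 1

Answer: A∧B = 1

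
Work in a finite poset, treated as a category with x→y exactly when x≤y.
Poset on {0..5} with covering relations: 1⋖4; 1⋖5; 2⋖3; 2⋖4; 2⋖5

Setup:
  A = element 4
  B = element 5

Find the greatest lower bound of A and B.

Answer: NO MEET EXISTS

Trace:
Lower bounds of A=4 and B=5: {1,2}
  maximal lower bounds 1 and 2 are incomparable: neither 1≤2 nor 2≤1
→ no greatest lower bound exists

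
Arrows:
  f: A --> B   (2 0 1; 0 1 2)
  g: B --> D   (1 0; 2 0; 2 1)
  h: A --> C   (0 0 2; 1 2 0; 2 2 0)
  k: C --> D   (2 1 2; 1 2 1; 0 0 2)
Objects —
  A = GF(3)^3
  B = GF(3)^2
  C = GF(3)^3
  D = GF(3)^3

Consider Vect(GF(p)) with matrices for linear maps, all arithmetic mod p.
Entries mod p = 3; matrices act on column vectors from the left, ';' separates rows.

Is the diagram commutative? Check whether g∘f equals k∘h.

Answer: DOES NOT COMMUTE

Derivation:
Along f;g (path 1):
  e0=⟨1,0,0⟩ f-->⟨2,0⟩ g-->⟨2,1,1⟩
  e1=⟨0,1,0⟩ f-->⟨0,1⟩ g-->⟨0,0,1⟩
  e2=⟨0,0,1⟩ f-->⟨1,2⟩ g-->⟨1,2,1⟩
  ⟦path⟧₁ = (2 0 1; 1 0 2; 1 1 1)
Along h;k (path 2):
  e0=⟨1,0,0⟩ h-->⟨0,1,2⟩ k-->⟨2,1,1⟩
  e1=⟨0,1,0⟩ h-->⟨0,2,2⟩ k-->⟨0,0,1⟩
  e2=⟨0,0,1⟩ h-->⟨2,0,0⟩ k-->⟨1,2,0⟩
  ⟦path⟧₂ = (2 0 1; 1 0 2; 1 1 0)
Equal? distinct morphisms ✗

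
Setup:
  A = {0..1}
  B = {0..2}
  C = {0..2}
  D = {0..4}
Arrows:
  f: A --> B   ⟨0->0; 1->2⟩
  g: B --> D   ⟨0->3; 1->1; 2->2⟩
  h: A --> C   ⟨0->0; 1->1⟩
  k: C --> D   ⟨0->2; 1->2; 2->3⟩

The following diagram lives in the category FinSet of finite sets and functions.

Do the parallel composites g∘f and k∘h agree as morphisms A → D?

Along f;g (path 1):
  0 f-->0 g-->3
  1 f-->2 g-->2
  result₁ = ⟨0->3; 1->2⟩
Along h;k (path 2):
  0 h-->0 k-->2
  1 h-->1 k-->2
  result₂ = ⟨0->2; 1->2⟩
Equal? differ; not commutative

Answer: DOES NOT COMMUTE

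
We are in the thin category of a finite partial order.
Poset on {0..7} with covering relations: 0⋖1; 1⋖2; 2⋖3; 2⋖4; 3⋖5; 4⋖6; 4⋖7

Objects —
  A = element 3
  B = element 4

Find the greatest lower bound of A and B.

{x : x⊑A ∧ x⊑B} = {0,1,2}  (A=3, B=4)
  0 ⊑ 2
  1 ⊑ 2
  2 ⊑ 2
glb = 2

Answer: A∧B = 2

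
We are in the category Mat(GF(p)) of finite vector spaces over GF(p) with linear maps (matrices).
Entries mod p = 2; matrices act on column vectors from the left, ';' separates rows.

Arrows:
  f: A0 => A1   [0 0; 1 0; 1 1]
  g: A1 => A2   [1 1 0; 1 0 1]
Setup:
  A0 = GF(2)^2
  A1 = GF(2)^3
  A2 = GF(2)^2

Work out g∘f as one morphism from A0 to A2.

  e0=⟨1,0⟩ f=>⟨0,1,1⟩ g=>⟨1,1⟩
  e1=⟨0,1⟩ f=>⟨0,0,1⟩ g=>⟨0,1⟩
⟦path⟧: [1 0; 1 1]

Answer: [1 0; 1 1]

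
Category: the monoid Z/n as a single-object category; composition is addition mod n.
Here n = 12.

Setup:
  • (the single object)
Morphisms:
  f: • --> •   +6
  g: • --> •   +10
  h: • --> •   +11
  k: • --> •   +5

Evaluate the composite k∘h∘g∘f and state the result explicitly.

  0 +6≡6 +10≡4 +11≡3 +5≡8  (mod 12)
⟦path⟧: +8

Answer: +8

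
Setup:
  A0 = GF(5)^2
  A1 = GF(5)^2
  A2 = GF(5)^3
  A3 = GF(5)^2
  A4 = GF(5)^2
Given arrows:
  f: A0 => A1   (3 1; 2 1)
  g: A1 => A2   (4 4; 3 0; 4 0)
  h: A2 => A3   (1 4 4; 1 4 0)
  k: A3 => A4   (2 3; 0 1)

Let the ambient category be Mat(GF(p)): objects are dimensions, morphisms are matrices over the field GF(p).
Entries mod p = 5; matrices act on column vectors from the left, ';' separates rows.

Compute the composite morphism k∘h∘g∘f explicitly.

  e0=(1,0) f=>(3,2) g=>(0,4,2) h=>(4,1) k=>(1,1)
  e1=(0,1) f=>(1,1) g=>(3,3,4) h=>(1,0) k=>(2,0)
⟦path⟧: (1 2; 1 0)

Answer: (1 2; 1 0)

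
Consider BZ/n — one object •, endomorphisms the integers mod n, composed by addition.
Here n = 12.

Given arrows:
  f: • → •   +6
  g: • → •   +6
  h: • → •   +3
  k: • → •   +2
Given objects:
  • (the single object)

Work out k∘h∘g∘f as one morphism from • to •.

Answer: +5

Trace:
  0 +6≡6 +6≡0 +3≡3 +2≡5  (mod 12)
⟦path⟧: +5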